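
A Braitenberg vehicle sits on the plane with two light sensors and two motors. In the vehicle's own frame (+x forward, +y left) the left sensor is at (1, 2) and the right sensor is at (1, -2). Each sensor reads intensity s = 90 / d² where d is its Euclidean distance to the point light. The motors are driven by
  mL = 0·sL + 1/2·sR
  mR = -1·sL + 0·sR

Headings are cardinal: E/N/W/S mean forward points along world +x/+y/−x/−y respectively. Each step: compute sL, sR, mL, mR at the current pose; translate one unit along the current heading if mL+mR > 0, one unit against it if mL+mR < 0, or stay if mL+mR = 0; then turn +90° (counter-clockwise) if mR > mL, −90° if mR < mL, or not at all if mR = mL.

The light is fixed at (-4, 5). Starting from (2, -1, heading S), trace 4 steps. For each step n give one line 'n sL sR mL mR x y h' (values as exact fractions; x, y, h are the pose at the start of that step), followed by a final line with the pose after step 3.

n=0: pose=(2,-1,S); sL=90/113, sR=18/13; mL=9/13, mR=-90/113; mL+mR=-153/1469 → advance -1; mR−mL=-2187/1469 → turn -1·90°
n=1: pose=(2,0,W); sL=45/37, sR=45/17; mL=45/34, mR=-45/37; mL+mR=135/1258 → advance +1; mR−mL=-3195/1258 → turn -1·90°
n=2: pose=(1,0,N); sL=18/5, sR=18/13; mL=9/13, mR=-18/5; mL+mR=-189/65 → advance -1; mR−mL=-279/65 → turn -1·90°
n=3: pose=(1,-1,E); sL=45/26, sR=9/10; mL=9/20, mR=-45/26; mL+mR=-333/260 → advance -1; mR−mL=-567/260 → turn -1·90°

0 90/113 18/13 9/13 -90/113 2 -1 S
1 45/37 45/17 45/34 -45/37 2 0 W
2 18/5 18/13 9/13 -18/5 1 0 N
3 45/26 9/10 9/20 -45/26 1 -1 E
final 0 -1 S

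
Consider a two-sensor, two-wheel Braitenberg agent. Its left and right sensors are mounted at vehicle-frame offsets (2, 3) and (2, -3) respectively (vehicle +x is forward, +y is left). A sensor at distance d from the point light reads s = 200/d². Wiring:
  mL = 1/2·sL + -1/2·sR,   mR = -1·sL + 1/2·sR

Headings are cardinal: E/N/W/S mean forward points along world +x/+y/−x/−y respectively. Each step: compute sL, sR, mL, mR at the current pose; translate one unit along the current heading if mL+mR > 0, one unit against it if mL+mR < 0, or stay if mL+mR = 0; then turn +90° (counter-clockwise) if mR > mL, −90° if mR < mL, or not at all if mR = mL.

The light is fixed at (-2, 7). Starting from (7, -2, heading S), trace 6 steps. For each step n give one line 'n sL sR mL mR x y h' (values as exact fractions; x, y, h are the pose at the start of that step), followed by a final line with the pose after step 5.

n=0: pose=(7,-2,S); sL=40/53, sR=200/157; mL=-2160/8321, mR=-980/8321; mL+mR=-20/53 → advance -1; mR−mL=1180/8321 → turn +1·90°
n=1: pose=(7,-1,E); sL=100/73, sR=100/121; mL=2400/8833, mR=-8450/8833; mL+mR=-50/73 → advance -1; mR−mL=-10850/8833 → turn -1·90°
n=2: pose=(6,-1,S); sL=200/221, sR=8/5; mL=-384/1105, mR=-116/1105; mL+mR=-100/221 → advance -1; mR−mL=268/1105 → turn +1·90°
n=3: pose=(6,0,E); sL=50/29, sR=1; mL=21/58, mR=-71/58; mL+mR=-25/29 → advance -1; mR−mL=-46/29 → turn -1·90°
n=4: pose=(5,0,S); sL=200/181, sR=200/97; mL=-8400/17557, mR=-1300/17557; mL+mR=-100/181 → advance -1; mR−mL=7100/17557 → turn +1·90°
n=5: pose=(5,1,E); sL=20/9, sR=100/81; mL=40/81, mR=-130/81; mL+mR=-10/9 → advance -1; mR−mL=-170/81 → turn -1·90°

0 40/53 200/157 -2160/8321 -980/8321 7 -2 S
1 100/73 100/121 2400/8833 -8450/8833 7 -1 E
2 200/221 8/5 -384/1105 -116/1105 6 -1 S
3 50/29 1 21/58 -71/58 6 0 E
4 200/181 200/97 -8400/17557 -1300/17557 5 0 S
5 20/9 100/81 40/81 -130/81 5 1 E
final 4 1 S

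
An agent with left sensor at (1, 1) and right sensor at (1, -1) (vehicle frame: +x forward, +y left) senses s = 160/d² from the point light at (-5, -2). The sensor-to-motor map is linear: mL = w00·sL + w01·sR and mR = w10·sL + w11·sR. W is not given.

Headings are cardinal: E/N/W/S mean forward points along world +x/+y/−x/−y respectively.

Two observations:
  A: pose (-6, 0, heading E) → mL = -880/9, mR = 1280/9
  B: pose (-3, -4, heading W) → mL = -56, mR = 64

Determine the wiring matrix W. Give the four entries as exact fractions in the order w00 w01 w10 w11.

obs A: pose=(-6,0,E) → sL=160/9, sR=160, mL=-880/9, mR=1280/9
obs B: pose=(-3,-4,W) → sL=16, sR=80, mL=-56, mR=64
sensor matrix S = [[160/9, 160], [16, 80]]; det S = -10240/9
solve [mL_A; mL_B] = S·[w00; w01] and [mR_A; mR_B] = S·[w10; w11]:
  w00 = -1, w01 = -1/2, w10 = -1, w11 = 1

-1 -1/2 -1 1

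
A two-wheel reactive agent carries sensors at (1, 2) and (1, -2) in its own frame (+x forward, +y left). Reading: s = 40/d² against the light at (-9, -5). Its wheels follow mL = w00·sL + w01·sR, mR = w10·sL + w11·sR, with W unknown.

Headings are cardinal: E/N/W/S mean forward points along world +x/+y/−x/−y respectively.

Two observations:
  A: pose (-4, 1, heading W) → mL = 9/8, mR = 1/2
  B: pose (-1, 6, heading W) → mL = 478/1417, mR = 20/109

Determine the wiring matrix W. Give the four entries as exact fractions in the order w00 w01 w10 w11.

obs A: pose=(-4,1,W) → sL=5/4, sR=1/2, mL=9/8, mR=1/2
obs B: pose=(-1,6,W) → sL=4/13, sR=20/109, mL=478/1417, mR=20/109
sensor matrix S = [[5/4, 1/2], [4/13, 20/109]]; det S = 107/1417
solve [mL_A; mL_B] = S·[w00; w01] and [mR_A; mR_B] = S·[w10; w11]:
  w00 = 1/2, w01 = 1, w10 = 0, w11 = 1

1/2 1 0 1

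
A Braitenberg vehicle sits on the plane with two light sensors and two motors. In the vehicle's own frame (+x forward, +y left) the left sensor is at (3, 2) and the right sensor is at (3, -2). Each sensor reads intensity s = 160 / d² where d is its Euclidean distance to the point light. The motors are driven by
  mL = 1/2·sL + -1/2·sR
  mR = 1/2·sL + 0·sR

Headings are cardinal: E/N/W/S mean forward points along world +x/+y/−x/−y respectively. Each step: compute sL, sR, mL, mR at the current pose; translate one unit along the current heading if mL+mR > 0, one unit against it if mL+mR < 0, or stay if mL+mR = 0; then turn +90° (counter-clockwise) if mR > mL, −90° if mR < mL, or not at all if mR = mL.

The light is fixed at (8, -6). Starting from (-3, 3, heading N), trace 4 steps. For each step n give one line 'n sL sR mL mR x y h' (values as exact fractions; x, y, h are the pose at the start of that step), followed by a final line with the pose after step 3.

n=0: pose=(-3,3,N); sL=160/313, sR=32/45; mL=-1408/14085, mR=80/313; mL+mR=2192/14085 → advance +1; mR−mL=16/45 → turn +1·90°
n=1: pose=(-3,4,W); sL=8/13, sR=8/17; mL=16/221, mR=4/13; mL+mR=84/221 → advance +1; mR−mL=4/17 → turn +1·90°
n=2: pose=(-4,4,S); sL=160/149, sR=32/49; mL=1536/7301, mR=80/149; mL+mR=5456/7301 → advance +1; mR−mL=16/49 → turn +1·90°
n=3: pose=(-4,3,E); sL=80/101, sR=16/13; mL=-288/1313, mR=40/101; mL+mR=232/1313 → advance +1; mR−mL=8/13 → turn +1·90°

0 160/313 32/45 -1408/14085 80/313 -3 3 N
1 8/13 8/17 16/221 4/13 -3 4 W
2 160/149 32/49 1536/7301 80/149 -4 4 S
3 80/101 16/13 -288/1313 40/101 -4 3 E
final -3 3 N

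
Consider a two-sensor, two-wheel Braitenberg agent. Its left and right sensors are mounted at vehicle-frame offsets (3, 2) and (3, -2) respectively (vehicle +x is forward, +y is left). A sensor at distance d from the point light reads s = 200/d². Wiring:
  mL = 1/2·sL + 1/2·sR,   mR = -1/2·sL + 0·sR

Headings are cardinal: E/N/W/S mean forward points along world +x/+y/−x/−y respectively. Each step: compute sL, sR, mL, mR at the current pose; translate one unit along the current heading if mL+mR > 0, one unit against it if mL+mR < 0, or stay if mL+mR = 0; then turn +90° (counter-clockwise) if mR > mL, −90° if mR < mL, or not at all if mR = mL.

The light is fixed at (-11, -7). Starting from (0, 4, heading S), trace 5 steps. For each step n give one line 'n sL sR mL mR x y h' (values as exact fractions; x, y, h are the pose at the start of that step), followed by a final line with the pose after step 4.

n=0: pose=(0,4,S); sL=200/233, sR=40/29; mL=7560/6757, mR=-100/233; mL+mR=20/29 → advance +1; mR−mL=-10460/6757 → turn -1·90°
n=1: pose=(0,3,W); sL=25/16, sR=25/26; mL=525/416, mR=-25/32; mL+mR=25/52 → advance +1; mR−mL=-425/208 → turn -1·90°
n=2: pose=(-1,3,N); sL=200/233, sR=200/313; mL=54600/72929, mR=-100/233; mL+mR=100/313 → advance +1; mR−mL=-85900/72929 → turn -1·90°
n=3: pose=(-1,4,E); sL=100/169, sR=4/5; mL=588/845, mR=-50/169; mL+mR=2/5 → advance +1; mR−mL=-838/845 → turn -1·90°
n=4: pose=(0,4,S); sL=200/233, sR=40/29; mL=7560/6757, mR=-100/233; mL+mR=20/29 → advance +1; mR−mL=-10460/6757 → turn -1·90°

0 200/233 40/29 7560/6757 -100/233 0 4 S
1 25/16 25/26 525/416 -25/32 0 3 W
2 200/233 200/313 54600/72929 -100/233 -1 3 N
3 100/169 4/5 588/845 -50/169 -1 4 E
4 200/233 40/29 7560/6757 -100/233 0 4 S
final 0 3 W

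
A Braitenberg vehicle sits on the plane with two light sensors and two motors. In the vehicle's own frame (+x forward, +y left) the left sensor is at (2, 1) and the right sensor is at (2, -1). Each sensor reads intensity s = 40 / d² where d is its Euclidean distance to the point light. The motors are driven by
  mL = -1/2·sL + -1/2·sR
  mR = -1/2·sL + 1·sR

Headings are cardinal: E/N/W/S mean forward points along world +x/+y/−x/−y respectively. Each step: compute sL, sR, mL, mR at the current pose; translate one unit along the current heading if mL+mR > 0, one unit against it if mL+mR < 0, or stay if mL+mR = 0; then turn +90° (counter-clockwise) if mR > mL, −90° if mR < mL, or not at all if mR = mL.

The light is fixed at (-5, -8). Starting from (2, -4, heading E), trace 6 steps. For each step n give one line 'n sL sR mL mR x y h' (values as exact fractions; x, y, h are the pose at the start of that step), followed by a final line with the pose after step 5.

0 20/53 4/9 -196/477 122/477 2 -4 E
1 40/61 8/17 -584/1037 148/1037 1 -4 N
2 2 5/4 -13/8 1/4 1 -5 W
3 8/13 40/37 -408/481 372/481 2 -5 S
4 20/53 4/9 -196/477 122/477 2 -4 E
5 40/61 8/17 -584/1037 148/1037 1 -4 N
final 1 -5 W

n=0: pose=(2,-4,E); sL=20/53, sR=4/9; mL=-196/477, mR=122/477; mL+mR=-74/477 → advance -1; mR−mL=2/3 → turn +1·90°
n=1: pose=(1,-4,N); sL=40/61, sR=8/17; mL=-584/1037, mR=148/1037; mL+mR=-436/1037 → advance -1; mR−mL=12/17 → turn +1·90°
n=2: pose=(1,-5,W); sL=2, sR=5/4; mL=-13/8, mR=1/4; mL+mR=-11/8 → advance -1; mR−mL=15/8 → turn +1·90°
n=3: pose=(2,-5,S); sL=8/13, sR=40/37; mL=-408/481, mR=372/481; mL+mR=-36/481 → advance -1; mR−mL=60/37 → turn +1·90°
n=4: pose=(2,-4,E); sL=20/53, sR=4/9; mL=-196/477, mR=122/477; mL+mR=-74/477 → advance -1; mR−mL=2/3 → turn +1·90°
n=5: pose=(1,-4,N); sL=40/61, sR=8/17; mL=-584/1037, mR=148/1037; mL+mR=-436/1037 → advance -1; mR−mL=12/17 → turn +1·90°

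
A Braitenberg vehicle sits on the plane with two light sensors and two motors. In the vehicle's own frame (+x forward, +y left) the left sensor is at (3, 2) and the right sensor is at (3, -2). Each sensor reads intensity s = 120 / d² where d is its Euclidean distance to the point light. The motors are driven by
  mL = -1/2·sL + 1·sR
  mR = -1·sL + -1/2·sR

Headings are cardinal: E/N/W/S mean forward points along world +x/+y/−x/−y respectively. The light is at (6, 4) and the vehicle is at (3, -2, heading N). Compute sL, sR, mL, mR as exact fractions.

60/17 12 174/17 -162/17

left sensor world pos  = (1, 1); dL² = 34
right sensor world pos = (5, 1); dR² = 10
sL = 120/34 = 60/17
sR = 120/10 = 12
mL = -1/2·sL + 1·sR = 174/17
mR = -1·sL + -1/2·sR = -162/17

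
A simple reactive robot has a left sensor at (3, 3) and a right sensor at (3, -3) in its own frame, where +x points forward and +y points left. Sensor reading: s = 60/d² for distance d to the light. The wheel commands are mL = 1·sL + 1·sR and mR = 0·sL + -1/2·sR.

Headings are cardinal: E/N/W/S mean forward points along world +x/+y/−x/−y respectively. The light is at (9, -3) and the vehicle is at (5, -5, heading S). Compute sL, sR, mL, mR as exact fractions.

left sensor world pos  = (8, -8); dL² = 26
right sensor world pos = (2, -8); dR² = 74
sL = 60/26 = 30/13
sR = 60/74 = 30/37
mL = 1·sL + 1·sR = 1500/481
mR = 0·sL + -1/2·sR = -15/37

30/13 30/37 1500/481 -15/37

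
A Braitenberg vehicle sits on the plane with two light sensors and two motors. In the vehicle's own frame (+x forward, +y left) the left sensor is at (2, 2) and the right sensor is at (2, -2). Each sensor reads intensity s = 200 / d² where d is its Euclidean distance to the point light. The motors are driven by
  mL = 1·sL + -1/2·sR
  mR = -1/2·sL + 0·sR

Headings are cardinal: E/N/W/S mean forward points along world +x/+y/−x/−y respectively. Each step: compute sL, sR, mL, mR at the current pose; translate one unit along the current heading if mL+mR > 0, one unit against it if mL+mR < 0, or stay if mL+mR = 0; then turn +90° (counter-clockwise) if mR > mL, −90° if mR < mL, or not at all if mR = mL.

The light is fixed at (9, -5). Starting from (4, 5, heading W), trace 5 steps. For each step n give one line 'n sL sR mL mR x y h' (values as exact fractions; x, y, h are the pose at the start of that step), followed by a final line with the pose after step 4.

0 200/113 200/193 27300/21809 -100/113 4 5 W
1 25/26 5/4 35/104 -25/52 3 5 N
2 200/137 40/13 -140/1781 -100/137 3 4 E
3 100/37 20/13 930/481 -50/37 2 4 S
4 200/117 200/181 24500/21177 -100/117 2 3 W
final 1 3 N

n=0: pose=(4,5,W); sL=200/113, sR=200/193; mL=27300/21809, mR=-100/113; mL+mR=8000/21809 → advance +1; mR−mL=-46600/21809 → turn -1·90°
n=1: pose=(3,5,N); sL=25/26, sR=5/4; mL=35/104, mR=-25/52; mL+mR=-15/104 → advance -1; mR−mL=-85/104 → turn -1·90°
n=2: pose=(3,4,E); sL=200/137, sR=40/13; mL=-140/1781, mR=-100/137; mL+mR=-1440/1781 → advance -1; mR−mL=-1160/1781 → turn -1·90°
n=3: pose=(2,4,S); sL=100/37, sR=20/13; mL=930/481, mR=-50/37; mL+mR=280/481 → advance +1; mR−mL=-1580/481 → turn -1·90°
n=4: pose=(2,3,W); sL=200/117, sR=200/181; mL=24500/21177, mR=-100/117; mL+mR=6400/21177 → advance +1; mR−mL=-14200/7059 → turn -1·90°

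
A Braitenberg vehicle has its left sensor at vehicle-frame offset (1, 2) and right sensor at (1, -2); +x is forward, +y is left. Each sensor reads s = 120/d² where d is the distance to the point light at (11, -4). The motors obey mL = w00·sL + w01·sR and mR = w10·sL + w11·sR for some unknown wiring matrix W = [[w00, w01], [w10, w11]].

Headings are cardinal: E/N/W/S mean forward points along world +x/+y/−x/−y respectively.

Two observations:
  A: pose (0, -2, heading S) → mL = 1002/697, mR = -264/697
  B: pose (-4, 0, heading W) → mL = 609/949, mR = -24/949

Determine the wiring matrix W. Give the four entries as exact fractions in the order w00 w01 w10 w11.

obs A: pose=(0,-2,S) → sL=60/41, sR=12/17, mL=1002/697, mR=-264/697
obs B: pose=(-4,0,W) → sL=6/13, sR=30/73, mL=609/949, mR=-24/949
sensor matrix S = [[60/41, 12/17], [6/13, 30/73]]; det S = 182304/661453
solve [mL_A; mL_B] = S·[w00; w01] and [mR_A; mR_B] = S·[w10; w11]:
  w00 = 1/2, w01 = 1, w10 = -1/2, w11 = 1/2

1/2 1 -1/2 1/2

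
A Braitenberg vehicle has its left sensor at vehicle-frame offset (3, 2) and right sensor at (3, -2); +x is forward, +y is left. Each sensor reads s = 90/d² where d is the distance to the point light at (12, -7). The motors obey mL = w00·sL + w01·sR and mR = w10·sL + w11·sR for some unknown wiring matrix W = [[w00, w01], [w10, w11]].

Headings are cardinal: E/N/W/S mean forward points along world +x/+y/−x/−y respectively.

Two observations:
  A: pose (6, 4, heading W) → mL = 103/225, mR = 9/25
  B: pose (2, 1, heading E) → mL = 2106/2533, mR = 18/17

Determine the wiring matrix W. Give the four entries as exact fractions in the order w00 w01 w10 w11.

1/2 1/2 0 1

obs A: pose=(6,4,W) → sL=5/9, sR=9/25, mL=103/225, mR=9/25
obs B: pose=(2,1,E) → sL=90/149, sR=18/17, mL=2106/2533, mR=18/17
sensor matrix S = [[5/9, 9/25], [90/149, 18/17]]; det S = 4696/12665
solve [mL_A; mL_B] = S·[w00; w01] and [mR_A; mR_B] = S·[w10; w11]:
  w00 = 1/2, w01 = 1/2, w10 = 0, w11 = 1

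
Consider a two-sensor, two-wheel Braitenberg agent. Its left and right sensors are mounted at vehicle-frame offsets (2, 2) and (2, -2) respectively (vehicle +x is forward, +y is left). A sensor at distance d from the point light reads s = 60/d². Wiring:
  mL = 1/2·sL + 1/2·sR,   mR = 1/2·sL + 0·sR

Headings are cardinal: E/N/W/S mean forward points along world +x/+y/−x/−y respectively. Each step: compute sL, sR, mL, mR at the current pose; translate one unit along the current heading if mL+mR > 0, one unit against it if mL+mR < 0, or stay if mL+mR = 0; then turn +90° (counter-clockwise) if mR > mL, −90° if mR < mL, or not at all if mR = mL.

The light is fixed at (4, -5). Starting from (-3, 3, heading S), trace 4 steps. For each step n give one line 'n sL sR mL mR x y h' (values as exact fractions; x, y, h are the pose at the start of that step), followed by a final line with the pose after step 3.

0 60/61 20/39 1780/2379 30/61 -3 3 S
1 30/53 10/27 670/1431 15/53 -3 2 W
2 60/181 20/39 2980/7059 30/181 -4 2 N
3 15/34 5/6 65/102 15/68 -4 3 E
final -3 3 S

n=0: pose=(-3,3,S); sL=60/61, sR=20/39; mL=1780/2379, mR=30/61; mL+mR=2950/2379 → advance +1; mR−mL=-10/39 → turn -1·90°
n=1: pose=(-3,2,W); sL=30/53, sR=10/27; mL=670/1431, mR=15/53; mL+mR=1075/1431 → advance +1; mR−mL=-5/27 → turn -1·90°
n=2: pose=(-4,2,N); sL=60/181, sR=20/39; mL=2980/7059, mR=30/181; mL+mR=4150/7059 → advance +1; mR−mL=-10/39 → turn -1·90°
n=3: pose=(-4,3,E); sL=15/34, sR=5/6; mL=65/102, mR=15/68; mL+mR=175/204 → advance +1; mR−mL=-5/12 → turn -1·90°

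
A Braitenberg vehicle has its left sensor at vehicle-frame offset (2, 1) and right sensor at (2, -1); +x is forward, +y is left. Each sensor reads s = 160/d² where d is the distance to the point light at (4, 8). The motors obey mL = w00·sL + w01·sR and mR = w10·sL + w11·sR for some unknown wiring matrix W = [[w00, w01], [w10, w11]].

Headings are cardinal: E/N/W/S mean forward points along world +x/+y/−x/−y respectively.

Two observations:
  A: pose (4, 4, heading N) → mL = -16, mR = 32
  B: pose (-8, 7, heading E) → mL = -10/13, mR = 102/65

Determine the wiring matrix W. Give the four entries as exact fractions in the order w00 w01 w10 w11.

0 -1/2 1/2 1/2

obs A: pose=(4,4,N) → sL=32, sR=32, mL=-16, mR=32
obs B: pose=(-8,7,E) → sL=8/5, sR=20/13, mL=-10/13, mR=102/65
sensor matrix S = [[32, 32], [8/5, 20/13]]; det S = -128/65
solve [mL_A; mL_B] = S·[w00; w01] and [mR_A; mR_B] = S·[w10; w11]:
  w00 = 0, w01 = -1/2, w10 = 1/2, w11 = 1/2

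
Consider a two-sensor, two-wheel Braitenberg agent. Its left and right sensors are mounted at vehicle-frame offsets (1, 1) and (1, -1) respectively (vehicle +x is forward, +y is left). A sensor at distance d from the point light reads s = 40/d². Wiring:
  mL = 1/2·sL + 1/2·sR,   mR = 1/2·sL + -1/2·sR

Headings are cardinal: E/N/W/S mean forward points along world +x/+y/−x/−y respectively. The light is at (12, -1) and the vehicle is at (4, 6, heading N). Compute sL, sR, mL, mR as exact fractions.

left sensor world pos  = (3, 7); dL² = 145
right sensor world pos = (5, 7); dR² = 113
sL = 40/145 = 8/29
sR = 40/113 = 40/113
mL = 1/2·sL + 1/2·sR = 1032/3277
mR = 1/2·sL + -1/2·sR = -128/3277

8/29 40/113 1032/3277 -128/3277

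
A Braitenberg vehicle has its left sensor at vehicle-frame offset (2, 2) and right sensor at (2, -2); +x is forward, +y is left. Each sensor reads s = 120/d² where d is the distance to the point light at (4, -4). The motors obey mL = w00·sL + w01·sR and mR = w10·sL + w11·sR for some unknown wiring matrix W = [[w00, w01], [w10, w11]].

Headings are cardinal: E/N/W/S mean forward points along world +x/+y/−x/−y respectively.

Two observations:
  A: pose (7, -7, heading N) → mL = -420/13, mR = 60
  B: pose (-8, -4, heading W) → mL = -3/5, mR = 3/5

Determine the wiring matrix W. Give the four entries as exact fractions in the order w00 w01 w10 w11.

-1/2 -1/2 1 0

obs A: pose=(7,-7,N) → sL=60, sR=60/13, mL=-420/13, mR=60
obs B: pose=(-8,-4,W) → sL=3/5, sR=3/5, mL=-3/5, mR=3/5
sensor matrix S = [[60, 60/13], [3/5, 3/5]]; det S = 432/13
solve [mL_A; mL_B] = S·[w00; w01] and [mR_A; mR_B] = S·[w10; w11]:
  w00 = -1/2, w01 = -1/2, w10 = 1, w11 = 0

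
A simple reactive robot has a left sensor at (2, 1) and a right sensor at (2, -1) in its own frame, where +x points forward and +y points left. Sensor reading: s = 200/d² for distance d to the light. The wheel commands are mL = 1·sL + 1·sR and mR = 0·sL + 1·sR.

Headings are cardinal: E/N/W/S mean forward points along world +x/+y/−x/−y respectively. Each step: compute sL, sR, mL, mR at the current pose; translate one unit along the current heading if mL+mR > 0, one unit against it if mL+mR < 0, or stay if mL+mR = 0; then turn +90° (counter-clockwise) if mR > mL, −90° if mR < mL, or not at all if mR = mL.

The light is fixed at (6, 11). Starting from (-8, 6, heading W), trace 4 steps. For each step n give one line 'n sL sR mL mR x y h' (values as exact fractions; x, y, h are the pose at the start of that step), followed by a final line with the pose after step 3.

0 50/73 25/34 3525/2482 25/34 -8 6 W
1 40/53 40/41 3760/2173 40/41 -9 6 N
2 100/89 100/97 18600/8633 100/97 -9 7 E
3 40/41 200/261 18640/10701 200/261 -8 7 S
final -8 6 W

n=0: pose=(-8,6,W); sL=50/73, sR=25/34; mL=3525/2482, mR=25/34; mL+mR=2675/1241 → advance +1; mR−mL=-50/73 → turn -1·90°
n=1: pose=(-9,6,N); sL=40/53, sR=40/41; mL=3760/2173, mR=40/41; mL+mR=5880/2173 → advance +1; mR−mL=-40/53 → turn -1·90°
n=2: pose=(-9,7,E); sL=100/89, sR=100/97; mL=18600/8633, mR=100/97; mL+mR=27500/8633 → advance +1; mR−mL=-100/89 → turn -1·90°
n=3: pose=(-8,7,S); sL=40/41, sR=200/261; mL=18640/10701, mR=200/261; mL+mR=26840/10701 → advance +1; mR−mL=-40/41 → turn -1·90°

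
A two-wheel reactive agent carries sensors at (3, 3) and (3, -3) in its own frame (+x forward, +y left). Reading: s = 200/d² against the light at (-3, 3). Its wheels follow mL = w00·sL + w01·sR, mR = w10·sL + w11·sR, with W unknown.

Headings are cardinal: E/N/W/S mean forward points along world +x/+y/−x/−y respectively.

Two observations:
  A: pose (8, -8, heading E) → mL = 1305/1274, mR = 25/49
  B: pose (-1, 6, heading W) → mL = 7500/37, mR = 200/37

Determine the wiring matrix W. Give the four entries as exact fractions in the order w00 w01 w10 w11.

obs A: pose=(8,-8,E) → sL=10/13, sR=25/49, mL=1305/1274, mR=25/49
obs B: pose=(-1,6,W) → sL=200, sR=200/37, mL=7500/37, mR=200/37
sensor matrix S = [[10/13, 25/49], [200, 200/37]]; det S = -2307000/23569
solve [mL_A; mL_B] = S·[w00; w01] and [mR_A; mR_B] = S·[w10; w11]:
  w00 = 1, w01 = 1/2, w10 = 0, w11 = 1

1 1/2 0 1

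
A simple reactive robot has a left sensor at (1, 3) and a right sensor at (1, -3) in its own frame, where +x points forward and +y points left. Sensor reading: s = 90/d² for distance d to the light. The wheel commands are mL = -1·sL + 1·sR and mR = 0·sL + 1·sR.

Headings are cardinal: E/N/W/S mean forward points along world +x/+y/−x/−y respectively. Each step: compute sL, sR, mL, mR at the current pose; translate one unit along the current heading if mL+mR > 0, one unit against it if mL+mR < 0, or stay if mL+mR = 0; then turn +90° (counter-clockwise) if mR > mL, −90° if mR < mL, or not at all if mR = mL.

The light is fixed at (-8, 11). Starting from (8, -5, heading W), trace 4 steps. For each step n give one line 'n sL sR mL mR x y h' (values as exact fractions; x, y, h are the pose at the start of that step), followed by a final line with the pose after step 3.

n=0: pose=(8,-5,W); sL=45/293, sR=45/197; mL=4320/57721, mR=45/197; mL+mR=17505/57721 → advance +1; mR−mL=45/293 → turn +1·90°
n=1: pose=(7,-5,S); sL=90/613, sR=90/433; mL=16200/265429, mR=90/433; mL+mR=71370/265429 → advance +1; mR−mL=90/613 → turn +1·90°
n=2: pose=(7,-6,E); sL=45/226, sR=45/328; mL=-2295/37064, mR=45/328; mL+mR=1395/18532 → advance +1; mR−mL=45/226 → turn +1·90°
n=3: pose=(8,-6,N); sL=18/85, sR=90/617; mL=-3456/52445, mR=90/617; mL+mR=4194/52445 → advance +1; mR−mL=18/85 → turn +1·90°

0 45/293 45/197 4320/57721 45/197 8 -5 W
1 90/613 90/433 16200/265429 90/433 7 -5 S
2 45/226 45/328 -2295/37064 45/328 7 -6 E
3 18/85 90/617 -3456/52445 90/617 8 -6 N
final 8 -5 W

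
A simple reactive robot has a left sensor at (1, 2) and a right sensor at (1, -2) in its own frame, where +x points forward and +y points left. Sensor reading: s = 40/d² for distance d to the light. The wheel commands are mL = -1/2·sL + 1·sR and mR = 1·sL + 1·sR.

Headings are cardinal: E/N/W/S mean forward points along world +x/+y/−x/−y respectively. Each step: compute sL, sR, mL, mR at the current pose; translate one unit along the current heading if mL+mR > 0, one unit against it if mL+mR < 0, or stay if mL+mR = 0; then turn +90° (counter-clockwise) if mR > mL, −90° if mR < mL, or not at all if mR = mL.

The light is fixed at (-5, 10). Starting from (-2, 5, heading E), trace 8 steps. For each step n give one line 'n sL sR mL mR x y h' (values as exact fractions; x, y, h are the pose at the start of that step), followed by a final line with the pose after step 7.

0 8/5 8/13 -12/65 144/65 -2 5 E
1 2 10/13 -3/13 36/13 -1 5 N
2 8/9 40/13 308/117 464/117 -1 6 W
3 4/5 20/13 74/65 152/65 -2 6 S
4 8/5 8/13 -12/65 144/65 -2 5 E
5 2 10/13 -3/13 36/13 -1 5 N
6 8/9 40/13 308/117 464/117 -1 6 W
7 4/5 20/13 74/65 152/65 -2 6 S
final -2 5 E

n=0: pose=(-2,5,E); sL=8/5, sR=8/13; mL=-12/65, mR=144/65; mL+mR=132/65 → advance +1; mR−mL=12/5 → turn +1·90°
n=1: pose=(-1,5,N); sL=2, sR=10/13; mL=-3/13, mR=36/13; mL+mR=33/13 → advance +1; mR−mL=3 → turn +1·90°
n=2: pose=(-1,6,W); sL=8/9, sR=40/13; mL=308/117, mR=464/117; mL+mR=772/117 → advance +1; mR−mL=4/3 → turn +1·90°
n=3: pose=(-2,6,S); sL=4/5, sR=20/13; mL=74/65, mR=152/65; mL+mR=226/65 → advance +1; mR−mL=6/5 → turn +1·90°
n=4: pose=(-2,5,E); sL=8/5, sR=8/13; mL=-12/65, mR=144/65; mL+mR=132/65 → advance +1; mR−mL=12/5 → turn +1·90°
n=5: pose=(-1,5,N); sL=2, sR=10/13; mL=-3/13, mR=36/13; mL+mR=33/13 → advance +1; mR−mL=3 → turn +1·90°
n=6: pose=(-1,6,W); sL=8/9, sR=40/13; mL=308/117, mR=464/117; mL+mR=772/117 → advance +1; mR−mL=4/3 → turn +1·90°
n=7: pose=(-2,6,S); sL=4/5, sR=20/13; mL=74/65, mR=152/65; mL+mR=226/65 → advance +1; mR−mL=6/5 → turn +1·90°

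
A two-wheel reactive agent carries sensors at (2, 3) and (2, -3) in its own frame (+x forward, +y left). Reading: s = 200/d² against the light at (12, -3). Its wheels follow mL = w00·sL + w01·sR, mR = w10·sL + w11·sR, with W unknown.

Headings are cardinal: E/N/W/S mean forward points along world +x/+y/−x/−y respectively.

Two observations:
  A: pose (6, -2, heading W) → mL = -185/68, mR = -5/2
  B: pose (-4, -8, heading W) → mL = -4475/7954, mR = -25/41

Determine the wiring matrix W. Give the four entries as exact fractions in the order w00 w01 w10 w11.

-1/2 -1/2 0 -1

obs A: pose=(6,-2,W) → sL=50/17, sR=5/2, mL=-185/68, mR=-5/2
obs B: pose=(-4,-8,W) → sL=50/97, sR=25/41, mL=-4475/7954, mR=-25/41
sensor matrix S = [[50/17, 5/2], [50/97, 25/41]]; det S = 34125/67609
solve [mL_A; mL_B] = S·[w00; w01] and [mR_A; mR_B] = S·[w10; w11]:
  w00 = -1/2, w01 = -1/2, w10 = 0, w11 = -1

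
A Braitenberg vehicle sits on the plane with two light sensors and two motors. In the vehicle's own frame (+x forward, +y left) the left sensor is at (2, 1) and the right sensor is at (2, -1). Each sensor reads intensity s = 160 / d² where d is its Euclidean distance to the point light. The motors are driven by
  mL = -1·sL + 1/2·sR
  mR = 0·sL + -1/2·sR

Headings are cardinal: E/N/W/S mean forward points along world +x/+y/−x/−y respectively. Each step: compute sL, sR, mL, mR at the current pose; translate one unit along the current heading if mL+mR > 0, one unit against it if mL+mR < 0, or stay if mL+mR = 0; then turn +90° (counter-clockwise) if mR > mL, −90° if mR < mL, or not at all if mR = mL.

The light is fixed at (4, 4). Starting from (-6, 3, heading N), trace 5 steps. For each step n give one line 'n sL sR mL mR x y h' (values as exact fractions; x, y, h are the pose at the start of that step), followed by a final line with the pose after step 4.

n=0: pose=(-6,3,N); sL=80/61, sR=80/41; mL=-840/2501, mR=-40/41; mL+mR=-80/61 → advance -1; mR−mL=-1600/2501 → turn -1·90°
n=1: pose=(-6,2,E); sL=32/13, sR=160/73; mL=-1296/949, mR=-80/73; mL+mR=-32/13 → advance -1; mR−mL=256/949 → turn +1·90°
n=2: pose=(-7,2,N); sL=10/9, sR=8/5; mL=-14/45, mR=-4/5; mL+mR=-10/9 → advance -1; mR−mL=-22/45 → turn -1·90°
n=3: pose=(-7,1,E); sL=32/17, sR=160/97; mL=-1744/1649, mR=-80/97; mL+mR=-32/17 → advance -1; mR−mL=384/1649 → turn +1·90°
n=4: pose=(-8,1,N); sL=16/17, sR=80/61; mL=-296/1037, mR=-40/61; mL+mR=-16/17 → advance -1; mR−mL=-384/1037 → turn -1·90°

0 80/61 80/41 -840/2501 -40/41 -6 3 N
1 32/13 160/73 -1296/949 -80/73 -6 2 E
2 10/9 8/5 -14/45 -4/5 -7 2 N
3 32/17 160/97 -1744/1649 -80/97 -7 1 E
4 16/17 80/61 -296/1037 -40/61 -8 1 N
final -8 0 E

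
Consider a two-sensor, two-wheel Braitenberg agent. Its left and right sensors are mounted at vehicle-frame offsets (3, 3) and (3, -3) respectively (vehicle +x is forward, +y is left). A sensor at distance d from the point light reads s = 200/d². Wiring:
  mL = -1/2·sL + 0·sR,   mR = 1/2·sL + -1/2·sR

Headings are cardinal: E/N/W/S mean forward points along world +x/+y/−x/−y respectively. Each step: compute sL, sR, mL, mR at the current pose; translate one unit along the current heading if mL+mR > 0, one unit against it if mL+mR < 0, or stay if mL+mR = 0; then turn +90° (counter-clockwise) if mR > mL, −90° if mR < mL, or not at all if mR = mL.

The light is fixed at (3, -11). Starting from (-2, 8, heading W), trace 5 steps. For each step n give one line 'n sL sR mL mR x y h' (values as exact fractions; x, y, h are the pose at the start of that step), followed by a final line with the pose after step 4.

0 5/8 50/137 -5/16 285/2192 -2 8 W
1 200/257 40/61 -100/257 960/15677 -1 8 S
2 20/53 20/29 -10/53 -240/1537 -1 9 E
3 200/593 200/533 -100/593 -6000/316069 -2 9 N
4 5/8 50/137 -5/16 285/2192 -2 8 W
final -1 8 S

n=0: pose=(-2,8,W); sL=5/8, sR=50/137; mL=-5/16, mR=285/2192; mL+mR=-25/137 → advance -1; mR−mL=485/1096 → turn +1·90°
n=1: pose=(-1,8,S); sL=200/257, sR=40/61; mL=-100/257, mR=960/15677; mL+mR=-20/61 → advance -1; mR−mL=7060/15677 → turn +1·90°
n=2: pose=(-1,9,E); sL=20/53, sR=20/29; mL=-10/53, mR=-240/1537; mL+mR=-10/29 → advance -1; mR−mL=50/1537 → turn +1·90°
n=3: pose=(-2,9,N); sL=200/593, sR=200/533; mL=-100/593, mR=-6000/316069; mL+mR=-100/533 → advance -1; mR−mL=47300/316069 → turn +1·90°
n=4: pose=(-2,8,W); sL=5/8, sR=50/137; mL=-5/16, mR=285/2192; mL+mR=-25/137 → advance -1; mR−mL=485/1096 → turn +1·90°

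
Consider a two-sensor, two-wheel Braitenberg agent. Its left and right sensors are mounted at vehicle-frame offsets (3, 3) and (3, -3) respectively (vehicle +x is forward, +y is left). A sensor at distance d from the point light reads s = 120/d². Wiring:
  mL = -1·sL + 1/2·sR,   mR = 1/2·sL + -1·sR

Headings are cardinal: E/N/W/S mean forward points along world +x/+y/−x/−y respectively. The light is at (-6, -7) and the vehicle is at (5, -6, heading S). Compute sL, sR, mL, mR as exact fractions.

3/5 30/17 24/85 -249/170

left sensor world pos  = (8, -9); dL² = 200
right sensor world pos = (2, -9); dR² = 68
sL = 120/200 = 3/5
sR = 120/68 = 30/17
mL = -1·sL + 1/2·sR = 24/85
mR = 1/2·sL + -1·sR = -249/170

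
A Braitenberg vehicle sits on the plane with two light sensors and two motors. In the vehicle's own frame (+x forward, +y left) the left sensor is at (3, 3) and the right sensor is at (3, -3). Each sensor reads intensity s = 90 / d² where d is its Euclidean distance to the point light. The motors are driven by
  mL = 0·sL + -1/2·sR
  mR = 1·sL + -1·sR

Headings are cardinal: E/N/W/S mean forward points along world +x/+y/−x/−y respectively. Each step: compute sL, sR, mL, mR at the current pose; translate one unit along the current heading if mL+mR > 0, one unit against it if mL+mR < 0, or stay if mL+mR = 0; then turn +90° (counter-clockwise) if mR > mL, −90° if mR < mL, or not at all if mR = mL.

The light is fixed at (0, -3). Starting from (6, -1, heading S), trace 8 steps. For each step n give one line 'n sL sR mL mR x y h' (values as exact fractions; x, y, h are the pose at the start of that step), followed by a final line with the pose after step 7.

0 45/41 9 -9/2 -324/41 6 -1 S
1 10 2 -1 8 6 0 W
2 45/32 45/2 -45/4 -675/32 5 0 S
3 18 90/53 -45/53 864/53 5 1 W
4 9/5 45 -45/2 -216/5 4 1 S
5 18 18/13 -9/13 216/13 4 2 W
6 9/4 45/2 -45/4 -81/4 3 2 S
7 10 10/9 -5/9 80/9 3 3 W
final 2 3 S

n=0: pose=(6,-1,S); sL=45/41, sR=9; mL=-9/2, mR=-324/41; mL+mR=-1017/82 → advance -1; mR−mL=-279/82 → turn -1·90°
n=1: pose=(6,0,W); sL=10, sR=2; mL=-1, mR=8; mL+mR=7 → advance +1; mR−mL=9 → turn +1·90°
n=2: pose=(5,0,S); sL=45/32, sR=45/2; mL=-45/4, mR=-675/32; mL+mR=-1035/32 → advance -1; mR−mL=-315/32 → turn -1·90°
n=3: pose=(5,1,W); sL=18, sR=90/53; mL=-45/53, mR=864/53; mL+mR=819/53 → advance +1; mR−mL=909/53 → turn +1·90°
n=4: pose=(4,1,S); sL=9/5, sR=45; mL=-45/2, mR=-216/5; mL+mR=-657/10 → advance -1; mR−mL=-207/10 → turn -1·90°
n=5: pose=(4,2,W); sL=18, sR=18/13; mL=-9/13, mR=216/13; mL+mR=207/13 → advance +1; mR−mL=225/13 → turn +1·90°
n=6: pose=(3,2,S); sL=9/4, sR=45/2; mL=-45/4, mR=-81/4; mL+mR=-63/2 → advance -1; mR−mL=-9 → turn -1·90°
n=7: pose=(3,3,W); sL=10, sR=10/9; mL=-5/9, mR=80/9; mL+mR=25/3 → advance +1; mR−mL=85/9 → turn +1·90°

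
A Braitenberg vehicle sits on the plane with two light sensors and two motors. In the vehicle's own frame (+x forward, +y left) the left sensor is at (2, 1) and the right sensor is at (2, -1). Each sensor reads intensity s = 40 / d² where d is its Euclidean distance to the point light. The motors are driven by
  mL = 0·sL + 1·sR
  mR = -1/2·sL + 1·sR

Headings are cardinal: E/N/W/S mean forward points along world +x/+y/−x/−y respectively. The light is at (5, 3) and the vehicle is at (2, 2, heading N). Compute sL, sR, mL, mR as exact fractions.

40/17 8 8 116/17

left sensor world pos  = (1, 4); dL² = 17
right sensor world pos = (3, 4); dR² = 5
sL = 40/17 = 40/17
sR = 40/5 = 8
mL = 0·sL + 1·sR = 8
mR = -1/2·sL + 1·sR = 116/17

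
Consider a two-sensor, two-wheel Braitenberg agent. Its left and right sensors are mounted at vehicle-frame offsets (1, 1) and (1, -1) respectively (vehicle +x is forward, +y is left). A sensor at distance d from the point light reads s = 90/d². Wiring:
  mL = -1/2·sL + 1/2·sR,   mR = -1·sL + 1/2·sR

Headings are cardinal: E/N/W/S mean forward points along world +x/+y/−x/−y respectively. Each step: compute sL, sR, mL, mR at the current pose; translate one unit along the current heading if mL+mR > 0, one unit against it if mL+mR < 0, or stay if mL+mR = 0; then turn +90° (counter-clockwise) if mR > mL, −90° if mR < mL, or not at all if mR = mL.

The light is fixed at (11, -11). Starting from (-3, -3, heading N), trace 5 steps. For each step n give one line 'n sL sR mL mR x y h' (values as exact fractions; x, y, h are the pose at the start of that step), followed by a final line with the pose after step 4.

n=0: pose=(-3,-3,N); sL=5/17, sR=9/25; mL=14/425, mR=-97/850; mL+mR=-69/850 → advance -1; mR−mL=-5/34 → turn -1·90°
n=1: pose=(-3,-4,E); sL=90/233, sR=18/41; mL=252/9553, mR=-1593/9553; mL+mR=-1341/9553 → advance -1; mR−mL=-45/233 → turn -1·90°
n=2: pose=(-4,-4,S); sL=45/116, sR=45/146; mL=-675/16936, mR=-495/2117; mL+mR=-4635/16936 → advance -1; mR−mL=-45/232 → turn -1·90°
n=3: pose=(-4,-3,W); sL=18/61, sR=90/337; mL=-288/20557, mR=-3321/20557; mL+mR=-3609/20557 → advance -1; mR−mL=-9/61 → turn -1·90°
n=4: pose=(-3,-3,N); sL=5/17, sR=9/25; mL=14/425, mR=-97/850; mL+mR=-69/850 → advance -1; mR−mL=-5/34 → turn -1·90°

0 5/17 9/25 14/425 -97/850 -3 -3 N
1 90/233 18/41 252/9553 -1593/9553 -3 -4 E
2 45/116 45/146 -675/16936 -495/2117 -4 -4 S
3 18/61 90/337 -288/20557 -3321/20557 -4 -3 W
4 5/17 9/25 14/425 -97/850 -3 -3 N
final -3 -4 E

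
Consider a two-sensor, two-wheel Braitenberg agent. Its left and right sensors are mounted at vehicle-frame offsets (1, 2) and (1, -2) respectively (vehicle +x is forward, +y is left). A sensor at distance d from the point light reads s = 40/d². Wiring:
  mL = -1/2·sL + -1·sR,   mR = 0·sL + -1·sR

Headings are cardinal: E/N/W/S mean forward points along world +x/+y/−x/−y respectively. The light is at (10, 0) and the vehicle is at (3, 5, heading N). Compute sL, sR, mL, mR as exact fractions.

40/117 40/61 -5900/7137 -40/61

left sensor world pos  = (1, 6); dL² = 117
right sensor world pos = (5, 6); dR² = 61
sL = 40/117 = 40/117
sR = 40/61 = 40/61
mL = -1/2·sL + -1·sR = -5900/7137
mR = 0·sL + -1·sR = -40/61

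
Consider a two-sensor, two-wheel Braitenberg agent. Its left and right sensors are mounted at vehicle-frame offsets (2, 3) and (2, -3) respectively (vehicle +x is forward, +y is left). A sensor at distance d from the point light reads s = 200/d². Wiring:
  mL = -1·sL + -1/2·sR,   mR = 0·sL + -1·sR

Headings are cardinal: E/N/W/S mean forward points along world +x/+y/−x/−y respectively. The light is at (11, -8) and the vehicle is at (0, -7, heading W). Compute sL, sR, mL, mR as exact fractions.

left sensor world pos  = (-2, -10); dL² = 173
right sensor world pos = (-2, -4); dR² = 185
sL = 200/173 = 200/173
sR = 200/185 = 40/37
mL = -1·sL + -1/2·sR = -10860/6401
mR = 0·sL + -1·sR = -40/37

200/173 40/37 -10860/6401 -40/37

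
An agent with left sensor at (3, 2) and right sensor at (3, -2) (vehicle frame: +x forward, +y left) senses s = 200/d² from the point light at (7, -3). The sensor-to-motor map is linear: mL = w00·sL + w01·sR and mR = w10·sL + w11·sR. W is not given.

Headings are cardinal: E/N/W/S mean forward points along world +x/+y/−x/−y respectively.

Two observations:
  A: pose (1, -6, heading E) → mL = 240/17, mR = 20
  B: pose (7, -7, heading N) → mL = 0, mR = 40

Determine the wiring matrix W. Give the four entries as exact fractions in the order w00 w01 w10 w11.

1 -1 1 0

obs A: pose=(1,-6,E) → sL=20, sR=100/17, mL=240/17, mR=20
obs B: pose=(7,-7,N) → sL=40, sR=40, mL=0, mR=40
sensor matrix S = [[20, 100/17], [40, 40]]; det S = 9600/17
solve [mL_A; mL_B] = S·[w00; w01] and [mR_A; mR_B] = S·[w10; w11]:
  w00 = 1, w01 = -1, w10 = 1, w11 = 0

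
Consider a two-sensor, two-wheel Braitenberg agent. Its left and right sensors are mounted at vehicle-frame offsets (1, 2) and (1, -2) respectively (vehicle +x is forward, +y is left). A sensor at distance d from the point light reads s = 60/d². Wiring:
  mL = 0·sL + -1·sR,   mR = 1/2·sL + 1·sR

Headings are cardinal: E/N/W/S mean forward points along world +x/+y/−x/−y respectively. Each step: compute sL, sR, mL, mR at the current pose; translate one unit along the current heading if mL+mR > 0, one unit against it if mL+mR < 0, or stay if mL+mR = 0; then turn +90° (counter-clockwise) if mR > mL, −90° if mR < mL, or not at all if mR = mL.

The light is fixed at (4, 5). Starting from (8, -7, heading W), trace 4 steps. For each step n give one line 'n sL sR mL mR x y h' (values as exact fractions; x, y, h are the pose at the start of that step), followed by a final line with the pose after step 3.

n=0: pose=(8,-7,W); sL=12/41, sR=60/109; mL=-60/109, mR=3114/4469; mL+mR=6/41 → advance +1; mR−mL=5574/4469 → turn +1·90°
n=1: pose=(7,-7,S); sL=30/97, sR=6/17; mL=-6/17, mR=837/1649; mL+mR=15/97 → advance +1; mR−mL=1419/1649 → turn +1·90°
n=2: pose=(7,-8,E); sL=60/137, sR=60/241; mL=-60/241, mR=15450/33017; mL+mR=30/137 → advance +1; mR−mL=23670/33017 → turn +1·90°
n=3: pose=(8,-8,N); sL=15/37, sR=1/3; mL=-1/3, mR=119/222; mL+mR=15/74 → advance +1; mR−mL=193/222 → turn +1·90°

0 12/41 60/109 -60/109 3114/4469 8 -7 W
1 30/97 6/17 -6/17 837/1649 7 -7 S
2 60/137 60/241 -60/241 15450/33017 7 -8 E
3 15/37 1/3 -1/3 119/222 8 -8 N
final 8 -7 W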